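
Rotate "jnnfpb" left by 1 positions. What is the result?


Input: "jnnfpb", rotate left by 1
First 1 characters: "j"
Remaining characters: "nnfpb"
Concatenate remaining + first: "nnfpb" + "j" = "nnfpbj"

nnfpbj


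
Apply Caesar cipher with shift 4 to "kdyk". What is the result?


Caesar cipher: shift "kdyk" by 4
  'k' (pos 10) + 4 = pos 14 = 'o'
  'd' (pos 3) + 4 = pos 7 = 'h'
  'y' (pos 24) + 4 = pos 2 = 'c'
  'k' (pos 10) + 4 = pos 14 = 'o'
Result: ohco

ohco


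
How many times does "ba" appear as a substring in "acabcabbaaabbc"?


Searching for "ba" in "acabcabbaaabbc"
Scanning each position:
  Position 0: "ac" => no
  Position 1: "ca" => no
  Position 2: "ab" => no
  Position 3: "bc" => no
  Position 4: "ca" => no
  Position 5: "ab" => no
  Position 6: "bb" => no
  Position 7: "ba" => MATCH
  Position 8: "aa" => no
  Position 9: "aa" => no
  Position 10: "ab" => no
  Position 11: "bb" => no
  Position 12: "bc" => no
Total occurrences: 1

1


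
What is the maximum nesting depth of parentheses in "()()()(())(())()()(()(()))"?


Input: "()()()(())(())()()(()(()))"
Tracking depth:
  Position 0 '(': depth becomes 1
  Position 1 ')': depth becomes 0
  Position 2 '(': depth becomes 1
  Position 3 ')': depth becomes 0
  Position 4 '(': depth becomes 1
  Position 5 ')': depth becomes 0
  Position 6 '(': depth becomes 1
  Position 7 '(': depth becomes 2
  Position 8 ')': depth becomes 1
  Position 9 ')': depth becomes 0
  Position 10 '(': depth becomes 1
  Position 11 '(': depth becomes 2
  Position 12 ')': depth becomes 1
  Position 13 ')': depth becomes 0
  Position 14 '(': depth becomes 1
  Position 15 ')': depth becomes 0
  Position 16 '(': depth becomes 1
  Position 17 ')': depth becomes 0
  Position 18 '(': depth becomes 1
  Position 19 '(': depth becomes 2
  Position 20 ')': depth becomes 1
  Position 21 '(': depth becomes 2
  Position 22 '(': depth becomes 3
  Position 23 ')': depth becomes 2
  Position 24 ')': depth becomes 1
  Position 25 ')': depth becomes 0
Maximum depth reached: 3

3


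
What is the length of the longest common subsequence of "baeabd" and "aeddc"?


LCS of "baeabd" and "aeddc"
DP table:
           a    e    d    d    c
      0    0    0    0    0    0
  b   0    0    0    0    0    0
  a   0    1    1    1    1    1
  e   0    1    2    2    2    2
  a   0    1    2    2    2    2
  b   0    1    2    2    2    2
  d   0    1    2    3    3    3
LCS length = dp[6][5] = 3

3


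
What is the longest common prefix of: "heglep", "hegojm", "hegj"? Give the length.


Words: heglep, hegojm, hegj
  Position 0: all 'h' => match
  Position 1: all 'e' => match
  Position 2: all 'g' => match
  Position 3: ('l', 'o', 'j') => mismatch, stop
LCP = "heg" (length 3)

3


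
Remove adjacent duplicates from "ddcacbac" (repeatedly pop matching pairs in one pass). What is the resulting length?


Input: ddcacbac
Stack-based adjacent duplicate removal:
  Read 'd': push. Stack: d
  Read 'd': matches stack top 'd' => pop. Stack: (empty)
  Read 'c': push. Stack: c
  Read 'a': push. Stack: ca
  Read 'c': push. Stack: cac
  Read 'b': push. Stack: cacb
  Read 'a': push. Stack: cacba
  Read 'c': push. Stack: cacbac
Final stack: "cacbac" (length 6)

6


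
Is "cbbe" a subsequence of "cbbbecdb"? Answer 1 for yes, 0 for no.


Check if "cbbe" is a subsequence of "cbbbecdb"
Greedy scan:
  Position 0 ('c'): matches sub[0] = 'c'
  Position 1 ('b'): matches sub[1] = 'b'
  Position 2 ('b'): matches sub[2] = 'b'
  Position 3 ('b'): no match needed
  Position 4 ('e'): matches sub[3] = 'e'
  Position 5 ('c'): no match needed
  Position 6 ('d'): no match needed
  Position 7 ('b'): no match needed
All 4 characters matched => is a subsequence

1


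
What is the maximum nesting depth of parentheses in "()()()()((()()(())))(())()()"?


Input: "()()()()((()()(())))(())()()"
Tracking depth:
  Position 0 '(': depth becomes 1
  Position 1 ')': depth becomes 0
  Position 2 '(': depth becomes 1
  Position 3 ')': depth becomes 0
  Position 4 '(': depth becomes 1
  Position 5 ')': depth becomes 0
  Position 6 '(': depth becomes 1
  Position 7 ')': depth becomes 0
  Position 8 '(': depth becomes 1
  Position 9 '(': depth becomes 2
  Position 10 '(': depth becomes 3
  Position 11 ')': depth becomes 2
  Position 12 '(': depth becomes 3
  Position 13 ')': depth becomes 2
  Position 14 '(': depth becomes 3
  Position 15 '(': depth becomes 4
  Position 16 ')': depth becomes 3
  Position 17 ')': depth becomes 2
  Position 18 ')': depth becomes 1
  Position 19 ')': depth becomes 0
  Position 20 '(': depth becomes 1
  Position 21 '(': depth becomes 2
  Position 22 ')': depth becomes 1
  Position 23 ')': depth becomes 0
  Position 24 '(': depth becomes 1
  Position 25 ')': depth becomes 0
  Position 26 '(': depth becomes 1
  Position 27 ')': depth becomes 0
Maximum depth reached: 4

4


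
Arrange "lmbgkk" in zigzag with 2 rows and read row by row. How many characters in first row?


Zigzag "lmbgkk" into 2 rows:
Placing characters:
  'l' => row 0
  'm' => row 1
  'b' => row 0
  'g' => row 1
  'k' => row 0
  'k' => row 1
Rows:
  Row 0: "lbk"
  Row 1: "mgk"
First row length: 3

3


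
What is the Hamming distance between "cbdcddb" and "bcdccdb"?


Comparing "cbdcddb" and "bcdccdb" position by position:
  Position 0: 'c' vs 'b' => differ
  Position 1: 'b' vs 'c' => differ
  Position 2: 'd' vs 'd' => same
  Position 3: 'c' vs 'c' => same
  Position 4: 'd' vs 'c' => differ
  Position 5: 'd' vs 'd' => same
  Position 6: 'b' vs 'b' => same
Total differences (Hamming distance): 3

3


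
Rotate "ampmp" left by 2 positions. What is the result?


Input: "ampmp", rotate left by 2
First 2 characters: "am"
Remaining characters: "pmp"
Concatenate remaining + first: "pmp" + "am" = "pmpam"

pmpam


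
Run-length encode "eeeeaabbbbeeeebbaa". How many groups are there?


Input: eeeeaabbbbeeeebbaa
Scanning for consecutive runs:
  Group 1: 'e' x 4 (positions 0-3)
  Group 2: 'a' x 2 (positions 4-5)
  Group 3: 'b' x 4 (positions 6-9)
  Group 4: 'e' x 4 (positions 10-13)
  Group 5: 'b' x 2 (positions 14-15)
  Group 6: 'a' x 2 (positions 16-17)
Total groups: 6

6


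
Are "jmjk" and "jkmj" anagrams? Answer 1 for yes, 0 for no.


Strings: "jmjk", "jkmj"
Sorted first:  jjkm
Sorted second: jjkm
Sorted forms match => anagrams

1


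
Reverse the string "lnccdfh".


Input: lnccdfh
Reading characters right to left:
  Position 6: 'h'
  Position 5: 'f'
  Position 4: 'd'
  Position 3: 'c'
  Position 2: 'c'
  Position 1: 'n'
  Position 0: 'l'
Reversed: hfdccnl

hfdccnl


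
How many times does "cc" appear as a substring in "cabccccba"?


Searching for "cc" in "cabccccba"
Scanning each position:
  Position 0: "ca" => no
  Position 1: "ab" => no
  Position 2: "bc" => no
  Position 3: "cc" => MATCH
  Position 4: "cc" => MATCH
  Position 5: "cc" => MATCH
  Position 6: "cb" => no
  Position 7: "ba" => no
Total occurrences: 3

3


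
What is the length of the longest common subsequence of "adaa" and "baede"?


LCS of "adaa" and "baede"
DP table:
           b    a    e    d    e
      0    0    0    0    0    0
  a   0    0    1    1    1    1
  d   0    0    1    1    2    2
  a   0    0    1    1    2    2
  a   0    0    1    1    2    2
LCS length = dp[4][5] = 2

2


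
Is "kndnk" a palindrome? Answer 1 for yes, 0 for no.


Input: kndnk
Reversed: kndnk
  Compare pos 0 ('k') with pos 4 ('k'): match
  Compare pos 1 ('n') with pos 3 ('n'): match
Result: palindrome

1


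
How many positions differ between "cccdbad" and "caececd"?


Comparing "cccdbad" and "caececd" position by position:
  Position 0: 'c' vs 'c' => same
  Position 1: 'c' vs 'a' => DIFFER
  Position 2: 'c' vs 'e' => DIFFER
  Position 3: 'd' vs 'c' => DIFFER
  Position 4: 'b' vs 'e' => DIFFER
  Position 5: 'a' vs 'c' => DIFFER
  Position 6: 'd' vs 'd' => same
Positions that differ: 5

5


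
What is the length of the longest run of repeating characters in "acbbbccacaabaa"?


Input: "acbbbccacaabaa"
Scanning for longest run:
  Position 1 ('c'): new char, reset run to 1
  Position 2 ('b'): new char, reset run to 1
  Position 3 ('b'): continues run of 'b', length=2
  Position 4 ('b'): continues run of 'b', length=3
  Position 5 ('c'): new char, reset run to 1
  Position 6 ('c'): continues run of 'c', length=2
  Position 7 ('a'): new char, reset run to 1
  Position 8 ('c'): new char, reset run to 1
  Position 9 ('a'): new char, reset run to 1
  Position 10 ('a'): continues run of 'a', length=2
  Position 11 ('b'): new char, reset run to 1
  Position 12 ('a'): new char, reset run to 1
  Position 13 ('a'): continues run of 'a', length=2
Longest run: 'b' with length 3

3


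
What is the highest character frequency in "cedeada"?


Input: cedeada
Character counts:
  'a': 2
  'c': 1
  'd': 2
  'e': 2
Maximum frequency: 2

2


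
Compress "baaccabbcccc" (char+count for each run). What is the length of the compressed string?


Input: baaccabbcccc
Runs:
  'b' x 1 => "b1"
  'a' x 2 => "a2"
  'c' x 2 => "c2"
  'a' x 1 => "a1"
  'b' x 2 => "b2"
  'c' x 4 => "c4"
Compressed: "b1a2c2a1b2c4"
Compressed length: 12

12


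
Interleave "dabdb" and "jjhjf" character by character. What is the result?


Interleaving "dabdb" and "jjhjf":
  Position 0: 'd' from first, 'j' from second => "dj"
  Position 1: 'a' from first, 'j' from second => "aj"
  Position 2: 'b' from first, 'h' from second => "bh"
  Position 3: 'd' from first, 'j' from second => "dj"
  Position 4: 'b' from first, 'f' from second => "bf"
Result: djajbhdjbf

djajbhdjbf


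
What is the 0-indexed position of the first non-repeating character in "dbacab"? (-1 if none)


Input: dbacab
Character frequencies:
  'a': 2
  'b': 2
  'c': 1
  'd': 1
Scanning left to right for freq == 1:
  Position 0 ('d'): unique! => answer = 0

0


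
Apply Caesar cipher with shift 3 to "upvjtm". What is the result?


Caesar cipher: shift "upvjtm" by 3
  'u' (pos 20) + 3 = pos 23 = 'x'
  'p' (pos 15) + 3 = pos 18 = 's'
  'v' (pos 21) + 3 = pos 24 = 'y'
  'j' (pos 9) + 3 = pos 12 = 'm'
  't' (pos 19) + 3 = pos 22 = 'w'
  'm' (pos 12) + 3 = pos 15 = 'p'
Result: xsymwp

xsymwp


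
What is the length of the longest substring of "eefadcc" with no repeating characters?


Input: "eefadcc"
Sliding window (track last position of each char):
  Position 0 ('e'): window [0,0] length 1 -- new best
  Position 1 ('e'): repeat (last at 0), move window start to 1
  Position 1 ('e'): window [1,1] length 1
  Position 2 ('f'): window [1,2] length 2 -- new best
  Position 3 ('a'): window [1,3] length 3 -- new best
  Position 4 ('d'): window [1,4] length 4 -- new best
  Position 5 ('c'): window [1,5] length 5 -- new best
  Position 6 ('c'): repeat (last at 5), move window start to 6
  Position 6 ('c'): window [6,6] length 1
Longest substring with no repeats: "efadc" with length 5

5


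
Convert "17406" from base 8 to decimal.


Input: "17406" in base 8
Positional expansion:
  Digit '1' (value 1) x 8^4 = 4096
  Digit '7' (value 7) x 8^3 = 3584
  Digit '4' (value 4) x 8^2 = 256
  Digit '0' (value 0) x 8^1 = 0
  Digit '6' (value 6) x 8^0 = 6
Sum = 7942

7942


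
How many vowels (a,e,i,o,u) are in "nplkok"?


Input: nplkok
Checking each character:
  'n' at position 0: consonant
  'p' at position 1: consonant
  'l' at position 2: consonant
  'k' at position 3: consonant
  'o' at position 4: vowel (running total: 1)
  'k' at position 5: consonant
Total vowels: 1

1


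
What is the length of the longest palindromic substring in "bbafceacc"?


Input: "bbafceacc"
Checking substrings for palindromes:
  [0:2] "bb" (len 2) => palindrome
  [7:9] "cc" (len 2) => palindrome
Longest palindromic substring: "bb" with length 2

2


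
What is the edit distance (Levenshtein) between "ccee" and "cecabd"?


Computing edit distance: "ccee" -> "cecabd"
DP table:
           c    e    c    a    b    d
      0    1    2    3    4    5    6
  c   1    0    1    2    3    4    5
  c   2    1    1    1    2    3    4
  e   3    2    1    2    2    3    4
  e   4    3    2    2    3    3    4
Edit distance = dp[4][6] = 4

4


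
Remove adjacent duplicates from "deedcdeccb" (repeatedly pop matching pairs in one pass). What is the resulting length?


Input: deedcdeccb
Stack-based adjacent duplicate removal:
  Read 'd': push. Stack: d
  Read 'e': push. Stack: de
  Read 'e': matches stack top 'e' => pop. Stack: d
  Read 'd': matches stack top 'd' => pop. Stack: (empty)
  Read 'c': push. Stack: c
  Read 'd': push. Stack: cd
  Read 'e': push. Stack: cde
  Read 'c': push. Stack: cdec
  Read 'c': matches stack top 'c' => pop. Stack: cde
  Read 'b': push. Stack: cdeb
Final stack: "cdeb" (length 4)

4


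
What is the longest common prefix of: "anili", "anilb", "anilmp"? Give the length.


Words: anili, anilb, anilmp
  Position 0: all 'a' => match
  Position 1: all 'n' => match
  Position 2: all 'i' => match
  Position 3: all 'l' => match
  Position 4: ('i', 'b', 'm') => mismatch, stop
LCP = "anil" (length 4)

4


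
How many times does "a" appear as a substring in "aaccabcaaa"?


Searching for "a" in "aaccabcaaa"
Scanning each position:
  Position 0: "a" => MATCH
  Position 1: "a" => MATCH
  Position 2: "c" => no
  Position 3: "c" => no
  Position 4: "a" => MATCH
  Position 5: "b" => no
  Position 6: "c" => no
  Position 7: "a" => MATCH
  Position 8: "a" => MATCH
  Position 9: "a" => MATCH
Total occurrences: 6

6


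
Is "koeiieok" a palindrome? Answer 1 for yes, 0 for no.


Input: koeiieok
Reversed: koeiieok
  Compare pos 0 ('k') with pos 7 ('k'): match
  Compare pos 1 ('o') with pos 6 ('o'): match
  Compare pos 2 ('e') with pos 5 ('e'): match
  Compare pos 3 ('i') with pos 4 ('i'): match
Result: palindrome

1


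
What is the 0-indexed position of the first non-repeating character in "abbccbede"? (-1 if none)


Input: abbccbede
Character frequencies:
  'a': 1
  'b': 3
  'c': 2
  'd': 1
  'e': 2
Scanning left to right for freq == 1:
  Position 0 ('a'): unique! => answer = 0

0


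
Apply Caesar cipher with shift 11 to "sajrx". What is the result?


Caesar cipher: shift "sajrx" by 11
  's' (pos 18) + 11 = pos 3 = 'd'
  'a' (pos 0) + 11 = pos 11 = 'l'
  'j' (pos 9) + 11 = pos 20 = 'u'
  'r' (pos 17) + 11 = pos 2 = 'c'
  'x' (pos 23) + 11 = pos 8 = 'i'
Result: dluci

dluci


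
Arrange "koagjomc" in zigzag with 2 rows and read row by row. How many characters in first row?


Zigzag "koagjomc" into 2 rows:
Placing characters:
  'k' => row 0
  'o' => row 1
  'a' => row 0
  'g' => row 1
  'j' => row 0
  'o' => row 1
  'm' => row 0
  'c' => row 1
Rows:
  Row 0: "kajm"
  Row 1: "ogoc"
First row length: 4

4


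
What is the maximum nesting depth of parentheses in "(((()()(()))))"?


Input: "(((()()(()))))"
Tracking depth:
  Position 0 '(': depth becomes 1
  Position 1 '(': depth becomes 2
  Position 2 '(': depth becomes 3
  Position 3 '(': depth becomes 4
  Position 4 ')': depth becomes 3
  Position 5 '(': depth becomes 4
  Position 6 ')': depth becomes 3
  Position 7 '(': depth becomes 4
  Position 8 '(': depth becomes 5
  Position 9 ')': depth becomes 4
  Position 10 ')': depth becomes 3
  Position 11 ')': depth becomes 2
  Position 12 ')': depth becomes 1
  Position 13 ')': depth becomes 0
Maximum depth reached: 5

5


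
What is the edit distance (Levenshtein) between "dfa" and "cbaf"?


Computing edit distance: "dfa" -> "cbaf"
DP table:
           c    b    a    f
      0    1    2    3    4
  d   1    1    2    3    4
  f   2    2    2    3    3
  a   3    3    3    2    3
Edit distance = dp[3][4] = 3

3


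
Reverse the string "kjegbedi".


Input: kjegbedi
Reading characters right to left:
  Position 7: 'i'
  Position 6: 'd'
  Position 5: 'e'
  Position 4: 'b'
  Position 3: 'g'
  Position 2: 'e'
  Position 1: 'j'
  Position 0: 'k'
Reversed: idebgejk

idebgejk


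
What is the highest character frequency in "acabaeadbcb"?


Input: acabaeadbcb
Character counts:
  'a': 4
  'b': 3
  'c': 2
  'd': 1
  'e': 1
Maximum frequency: 4

4


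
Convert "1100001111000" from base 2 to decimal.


Input: "1100001111000" in base 2
Positional expansion:
  Digit '1' (value 1) x 2^12 = 4096
  Digit '1' (value 1) x 2^11 = 2048
  Digit '0' (value 0) x 2^10 = 0
  Digit '0' (value 0) x 2^9 = 0
  Digit '0' (value 0) x 2^8 = 0
  Digit '0' (value 0) x 2^7 = 0
  Digit '1' (value 1) x 2^6 = 64
  Digit '1' (value 1) x 2^5 = 32
  Digit '1' (value 1) x 2^4 = 16
  Digit '1' (value 1) x 2^3 = 8
  Digit '0' (value 0) x 2^2 = 0
  Digit '0' (value 0) x 2^1 = 0
  Digit '0' (value 0) x 2^0 = 0
Sum = 6264

6264


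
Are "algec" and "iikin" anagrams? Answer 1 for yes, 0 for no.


Strings: "algec", "iikin"
Sorted first:  acegl
Sorted second: iiikn
Differ at position 0: 'a' vs 'i' => not anagrams

0


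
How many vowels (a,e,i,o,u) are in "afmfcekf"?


Input: afmfcekf
Checking each character:
  'a' at position 0: vowel (running total: 1)
  'f' at position 1: consonant
  'm' at position 2: consonant
  'f' at position 3: consonant
  'c' at position 4: consonant
  'e' at position 5: vowel (running total: 2)
  'k' at position 6: consonant
  'f' at position 7: consonant
Total vowels: 2

2


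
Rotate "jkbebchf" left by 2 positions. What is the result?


Input: "jkbebchf", rotate left by 2
First 2 characters: "jk"
Remaining characters: "bebchf"
Concatenate remaining + first: "bebchf" + "jk" = "bebchfjk"

bebchfjk


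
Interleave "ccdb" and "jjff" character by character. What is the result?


Interleaving "ccdb" and "jjff":
  Position 0: 'c' from first, 'j' from second => "cj"
  Position 1: 'c' from first, 'j' from second => "cj"
  Position 2: 'd' from first, 'f' from second => "df"
  Position 3: 'b' from first, 'f' from second => "bf"
Result: cjcjdfbf

cjcjdfbf


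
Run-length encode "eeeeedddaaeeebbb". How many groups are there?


Input: eeeeedddaaeeebbb
Scanning for consecutive runs:
  Group 1: 'e' x 5 (positions 0-4)
  Group 2: 'd' x 3 (positions 5-7)
  Group 3: 'a' x 2 (positions 8-9)
  Group 4: 'e' x 3 (positions 10-12)
  Group 5: 'b' x 3 (positions 13-15)
Total groups: 5

5


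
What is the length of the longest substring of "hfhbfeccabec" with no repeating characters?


Input: "hfhbfeccabec"
Sliding window (track last position of each char):
  Position 0 ('h'): window [0,0] length 1 -- new best
  Position 1 ('f'): window [0,1] length 2 -- new best
  Position 2 ('h'): repeat (last at 0), move window start to 1
  Position 2 ('h'): window [1,2] length 2
  Position 3 ('b'): window [1,3] length 3 -- new best
  Position 4 ('f'): repeat (last at 1), move window start to 2
  Position 4 ('f'): window [2,4] length 3
  Position 5 ('e'): window [2,5] length 4 -- new best
  Position 6 ('c'): window [2,6] length 5 -- new best
  Position 7 ('c'): repeat (last at 6), move window start to 7
  Position 7 ('c'): window [7,7] length 1
  Position 8 ('a'): window [7,8] length 2
  Position 9 ('b'): window [7,9] length 3
  Position 10 ('e'): window [7,10] length 4
  Position 11 ('c'): repeat (last at 7), move window start to 8
  Position 11 ('c'): window [8,11] length 4
Longest substring with no repeats: "hbfec" with length 5

5


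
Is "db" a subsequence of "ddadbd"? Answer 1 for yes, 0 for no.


Check if "db" is a subsequence of "ddadbd"
Greedy scan:
  Position 0 ('d'): matches sub[0] = 'd'
  Position 1 ('d'): no match needed
  Position 2 ('a'): no match needed
  Position 3 ('d'): no match needed
  Position 4 ('b'): matches sub[1] = 'b'
  Position 5 ('d'): no match needed
All 2 characters matched => is a subsequence

1


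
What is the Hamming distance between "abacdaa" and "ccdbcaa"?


Comparing "abacdaa" and "ccdbcaa" position by position:
  Position 0: 'a' vs 'c' => differ
  Position 1: 'b' vs 'c' => differ
  Position 2: 'a' vs 'd' => differ
  Position 3: 'c' vs 'b' => differ
  Position 4: 'd' vs 'c' => differ
  Position 5: 'a' vs 'a' => same
  Position 6: 'a' vs 'a' => same
Total differences (Hamming distance): 5

5


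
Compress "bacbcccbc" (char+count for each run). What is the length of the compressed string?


Input: bacbcccbc
Runs:
  'b' x 1 => "b1"
  'a' x 1 => "a1"
  'c' x 1 => "c1"
  'b' x 1 => "b1"
  'c' x 3 => "c3"
  'b' x 1 => "b1"
  'c' x 1 => "c1"
Compressed: "b1a1c1b1c3b1c1"
Compressed length: 14

14


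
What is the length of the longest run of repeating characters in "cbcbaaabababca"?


Input: "cbcbaaabababca"
Scanning for longest run:
  Position 1 ('b'): new char, reset run to 1
  Position 2 ('c'): new char, reset run to 1
  Position 3 ('b'): new char, reset run to 1
  Position 4 ('a'): new char, reset run to 1
  Position 5 ('a'): continues run of 'a', length=2
  Position 6 ('a'): continues run of 'a', length=3
  Position 7 ('b'): new char, reset run to 1
  Position 8 ('a'): new char, reset run to 1
  Position 9 ('b'): new char, reset run to 1
  Position 10 ('a'): new char, reset run to 1
  Position 11 ('b'): new char, reset run to 1
  Position 12 ('c'): new char, reset run to 1
  Position 13 ('a'): new char, reset run to 1
Longest run: 'a' with length 3

3


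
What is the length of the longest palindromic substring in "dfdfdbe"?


Input: "dfdfdbe"
Checking substrings for palindromes:
  [0:5] "dfdfd" (len 5) => palindrome
  [0:3] "dfd" (len 3) => palindrome
  [1:4] "fdf" (len 3) => palindrome
  [2:5] "dfd" (len 3) => palindrome
Longest palindromic substring: "dfdfd" with length 5

5


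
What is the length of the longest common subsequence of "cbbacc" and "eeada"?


LCS of "cbbacc" and "eeada"
DP table:
           e    e    a    d    a
      0    0    0    0    0    0
  c   0    0    0    0    0    0
  b   0    0    0    0    0    0
  b   0    0    0    0    0    0
  a   0    0    0    1    1    1
  c   0    0    0    1    1    1
  c   0    0    0    1    1    1
LCS length = dp[6][5] = 1

1


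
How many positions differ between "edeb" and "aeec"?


Comparing "edeb" and "aeec" position by position:
  Position 0: 'e' vs 'a' => DIFFER
  Position 1: 'd' vs 'e' => DIFFER
  Position 2: 'e' vs 'e' => same
  Position 3: 'b' vs 'c' => DIFFER
Positions that differ: 3

3


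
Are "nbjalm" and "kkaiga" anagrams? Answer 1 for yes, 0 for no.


Strings: "nbjalm", "kkaiga"
Sorted first:  abjlmn
Sorted second: aagikk
Differ at position 1: 'b' vs 'a' => not anagrams

0


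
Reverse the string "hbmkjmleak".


Input: hbmkjmleak
Reading characters right to left:
  Position 9: 'k'
  Position 8: 'a'
  Position 7: 'e'
  Position 6: 'l'
  Position 5: 'm'
  Position 4: 'j'
  Position 3: 'k'
  Position 2: 'm'
  Position 1: 'b'
  Position 0: 'h'
Reversed: kaelmjkmbh

kaelmjkmbh


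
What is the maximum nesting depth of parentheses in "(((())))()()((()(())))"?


Input: "(((())))()()((()(())))"
Tracking depth:
  Position 0 '(': depth becomes 1
  Position 1 '(': depth becomes 2
  Position 2 '(': depth becomes 3
  Position 3 '(': depth becomes 4
  Position 4 ')': depth becomes 3
  Position 5 ')': depth becomes 2
  Position 6 ')': depth becomes 1
  Position 7 ')': depth becomes 0
  Position 8 '(': depth becomes 1
  Position 9 ')': depth becomes 0
  Position 10 '(': depth becomes 1
  Position 11 ')': depth becomes 0
  Position 12 '(': depth becomes 1
  Position 13 '(': depth becomes 2
  Position 14 '(': depth becomes 3
  Position 15 ')': depth becomes 2
  Position 16 '(': depth becomes 3
  Position 17 '(': depth becomes 4
  Position 18 ')': depth becomes 3
  Position 19 ')': depth becomes 2
  Position 20 ')': depth becomes 1
  Position 21 ')': depth becomes 0
Maximum depth reached: 4

4


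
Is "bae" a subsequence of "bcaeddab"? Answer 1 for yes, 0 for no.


Check if "bae" is a subsequence of "bcaeddab"
Greedy scan:
  Position 0 ('b'): matches sub[0] = 'b'
  Position 1 ('c'): no match needed
  Position 2 ('a'): matches sub[1] = 'a'
  Position 3 ('e'): matches sub[2] = 'e'
  Position 4 ('d'): no match needed
  Position 5 ('d'): no match needed
  Position 6 ('a'): no match needed
  Position 7 ('b'): no match needed
All 3 characters matched => is a subsequence

1


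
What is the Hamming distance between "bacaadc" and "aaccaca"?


Comparing "bacaadc" and "aaccaca" position by position:
  Position 0: 'b' vs 'a' => differ
  Position 1: 'a' vs 'a' => same
  Position 2: 'c' vs 'c' => same
  Position 3: 'a' vs 'c' => differ
  Position 4: 'a' vs 'a' => same
  Position 5: 'd' vs 'c' => differ
  Position 6: 'c' vs 'a' => differ
Total differences (Hamming distance): 4

4


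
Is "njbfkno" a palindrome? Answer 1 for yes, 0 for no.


Input: njbfkno
Reversed: onkfbjn
  Compare pos 0 ('n') with pos 6 ('o'): MISMATCH
  Compare pos 1 ('j') with pos 5 ('n'): MISMATCH
  Compare pos 2 ('b') with pos 4 ('k'): MISMATCH
Result: not a palindrome

0


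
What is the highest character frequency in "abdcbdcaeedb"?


Input: abdcbdcaeedb
Character counts:
  'a': 2
  'b': 3
  'c': 2
  'd': 3
  'e': 2
Maximum frequency: 3

3


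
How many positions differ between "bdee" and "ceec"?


Comparing "bdee" and "ceec" position by position:
  Position 0: 'b' vs 'c' => DIFFER
  Position 1: 'd' vs 'e' => DIFFER
  Position 2: 'e' vs 'e' => same
  Position 3: 'e' vs 'c' => DIFFER
Positions that differ: 3

3


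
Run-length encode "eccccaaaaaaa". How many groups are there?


Input: eccccaaaaaaa
Scanning for consecutive runs:
  Group 1: 'e' x 1 (positions 0-0)
  Group 2: 'c' x 4 (positions 1-4)
  Group 3: 'a' x 7 (positions 5-11)
Total groups: 3

3


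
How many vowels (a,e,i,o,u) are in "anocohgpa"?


Input: anocohgpa
Checking each character:
  'a' at position 0: vowel (running total: 1)
  'n' at position 1: consonant
  'o' at position 2: vowel (running total: 2)
  'c' at position 3: consonant
  'o' at position 4: vowel (running total: 3)
  'h' at position 5: consonant
  'g' at position 6: consonant
  'p' at position 7: consonant
  'a' at position 8: vowel (running total: 4)
Total vowels: 4

4


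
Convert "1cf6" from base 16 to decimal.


Input: "1cf6" in base 16
Positional expansion:
  Digit '1' (value 1) x 16^3 = 4096
  Digit 'c' (value 12) x 16^2 = 3072
  Digit 'f' (value 15) x 16^1 = 240
  Digit '6' (value 6) x 16^0 = 6
Sum = 7414

7414


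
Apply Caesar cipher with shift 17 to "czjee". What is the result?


Caesar cipher: shift "czjee" by 17
  'c' (pos 2) + 17 = pos 19 = 't'
  'z' (pos 25) + 17 = pos 16 = 'q'
  'j' (pos 9) + 17 = pos 0 = 'a'
  'e' (pos 4) + 17 = pos 21 = 'v'
  'e' (pos 4) + 17 = pos 21 = 'v'
Result: tqavv

tqavv


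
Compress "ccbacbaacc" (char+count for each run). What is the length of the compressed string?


Input: ccbacbaacc
Runs:
  'c' x 2 => "c2"
  'b' x 1 => "b1"
  'a' x 1 => "a1"
  'c' x 1 => "c1"
  'b' x 1 => "b1"
  'a' x 2 => "a2"
  'c' x 2 => "c2"
Compressed: "c2b1a1c1b1a2c2"
Compressed length: 14

14


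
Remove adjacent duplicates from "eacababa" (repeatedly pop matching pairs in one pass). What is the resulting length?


Input: eacababa
Stack-based adjacent duplicate removal:
  Read 'e': push. Stack: e
  Read 'a': push. Stack: ea
  Read 'c': push. Stack: eac
  Read 'a': push. Stack: eaca
  Read 'b': push. Stack: eacab
  Read 'a': push. Stack: eacaba
  Read 'b': push. Stack: eacabab
  Read 'a': push. Stack: eacababa
Final stack: "eacababa" (length 8)

8


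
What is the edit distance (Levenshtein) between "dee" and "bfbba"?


Computing edit distance: "dee" -> "bfbba"
DP table:
           b    f    b    b    a
      0    1    2    3    4    5
  d   1    1    2    3    4    5
  e   2    2    2    3    4    5
  e   3    3    3    3    4    5
Edit distance = dp[3][5] = 5

5


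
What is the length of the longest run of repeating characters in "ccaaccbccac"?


Input: "ccaaccbccac"
Scanning for longest run:
  Position 1 ('c'): continues run of 'c', length=2
  Position 2 ('a'): new char, reset run to 1
  Position 3 ('a'): continues run of 'a', length=2
  Position 4 ('c'): new char, reset run to 1
  Position 5 ('c'): continues run of 'c', length=2
  Position 6 ('b'): new char, reset run to 1
  Position 7 ('c'): new char, reset run to 1
  Position 8 ('c'): continues run of 'c', length=2
  Position 9 ('a'): new char, reset run to 1
  Position 10 ('c'): new char, reset run to 1
Longest run: 'c' with length 2

2


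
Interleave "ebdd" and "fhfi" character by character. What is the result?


Interleaving "ebdd" and "fhfi":
  Position 0: 'e' from first, 'f' from second => "ef"
  Position 1: 'b' from first, 'h' from second => "bh"
  Position 2: 'd' from first, 'f' from second => "df"
  Position 3: 'd' from first, 'i' from second => "di"
Result: efbhdfdi

efbhdfdi


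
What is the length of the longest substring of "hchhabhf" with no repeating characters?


Input: "hchhabhf"
Sliding window (track last position of each char):
  Position 0 ('h'): window [0,0] length 1 -- new best
  Position 1 ('c'): window [0,1] length 2 -- new best
  Position 2 ('h'): repeat (last at 0), move window start to 1
  Position 2 ('h'): window [1,2] length 2
  Position 3 ('h'): repeat (last at 2), move window start to 3
  Position 3 ('h'): window [3,3] length 1
  Position 4 ('a'): window [3,4] length 2
  Position 5 ('b'): window [3,5] length 3 -- new best
  Position 6 ('h'): repeat (last at 3), move window start to 4
  Position 6 ('h'): window [4,6] length 3
  Position 7 ('f'): window [4,7] length 4 -- new best
Longest substring with no repeats: "abhf" with length 4

4


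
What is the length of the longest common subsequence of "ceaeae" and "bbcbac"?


LCS of "ceaeae" and "bbcbac"
DP table:
           b    b    c    b    a    c
      0    0    0    0    0    0    0
  c   0    0    0    1    1    1    1
  e   0    0    0    1    1    1    1
  a   0    0    0    1    1    2    2
  e   0    0    0    1    1    2    2
  a   0    0    0    1    1    2    2
  e   0    0    0    1    1    2    2
LCS length = dp[6][6] = 2

2


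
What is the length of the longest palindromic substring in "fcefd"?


Input: "fcefd"
Checking substrings for palindromes:
  No multi-char palindromic substrings found
Longest palindromic substring: "f" with length 1

1


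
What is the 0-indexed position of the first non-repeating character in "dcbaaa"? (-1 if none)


Input: dcbaaa
Character frequencies:
  'a': 3
  'b': 1
  'c': 1
  'd': 1
Scanning left to right for freq == 1:
  Position 0 ('d'): unique! => answer = 0

0


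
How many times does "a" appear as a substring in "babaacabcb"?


Searching for "a" in "babaacabcb"
Scanning each position:
  Position 0: "b" => no
  Position 1: "a" => MATCH
  Position 2: "b" => no
  Position 3: "a" => MATCH
  Position 4: "a" => MATCH
  Position 5: "c" => no
  Position 6: "a" => MATCH
  Position 7: "b" => no
  Position 8: "c" => no
  Position 9: "b" => no
Total occurrences: 4

4


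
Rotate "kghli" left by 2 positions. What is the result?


Input: "kghli", rotate left by 2
First 2 characters: "kg"
Remaining characters: "hli"
Concatenate remaining + first: "hli" + "kg" = "hlikg"

hlikg


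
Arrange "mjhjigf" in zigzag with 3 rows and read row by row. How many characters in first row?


Zigzag "mjhjigf" into 3 rows:
Placing characters:
  'm' => row 0
  'j' => row 1
  'h' => row 2
  'j' => row 1
  'i' => row 0
  'g' => row 1
  'f' => row 2
Rows:
  Row 0: "mi"
  Row 1: "jjg"
  Row 2: "hf"
First row length: 2

2


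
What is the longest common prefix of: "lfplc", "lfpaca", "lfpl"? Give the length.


Words: lfplc, lfpaca, lfpl
  Position 0: all 'l' => match
  Position 1: all 'f' => match
  Position 2: all 'p' => match
  Position 3: ('l', 'a', 'l') => mismatch, stop
LCP = "lfp" (length 3)

3


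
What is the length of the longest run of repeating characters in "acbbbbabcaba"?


Input: "acbbbbabcaba"
Scanning for longest run:
  Position 1 ('c'): new char, reset run to 1
  Position 2 ('b'): new char, reset run to 1
  Position 3 ('b'): continues run of 'b', length=2
  Position 4 ('b'): continues run of 'b', length=3
  Position 5 ('b'): continues run of 'b', length=4
  Position 6 ('a'): new char, reset run to 1
  Position 7 ('b'): new char, reset run to 1
  Position 8 ('c'): new char, reset run to 1
  Position 9 ('a'): new char, reset run to 1
  Position 10 ('b'): new char, reset run to 1
  Position 11 ('a'): new char, reset run to 1
Longest run: 'b' with length 4

4


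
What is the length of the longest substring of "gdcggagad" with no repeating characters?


Input: "gdcggagad"
Sliding window (track last position of each char):
  Position 0 ('g'): window [0,0] length 1 -- new best
  Position 1 ('d'): window [0,1] length 2 -- new best
  Position 2 ('c'): window [0,2] length 3 -- new best
  Position 3 ('g'): repeat (last at 0), move window start to 1
  Position 3 ('g'): window [1,3] length 3
  Position 4 ('g'): repeat (last at 3), move window start to 4
  Position 4 ('g'): window [4,4] length 1
  Position 5 ('a'): window [4,5] length 2
  Position 6 ('g'): repeat (last at 4), move window start to 5
  Position 6 ('g'): window [5,6] length 2
  Position 7 ('a'): repeat (last at 5), move window start to 6
  Position 7 ('a'): window [6,7] length 2
  Position 8 ('d'): window [6,8] length 3
Longest substring with no repeats: "gdc" with length 3

3


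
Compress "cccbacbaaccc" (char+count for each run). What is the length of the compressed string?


Input: cccbacbaaccc
Runs:
  'c' x 3 => "c3"
  'b' x 1 => "b1"
  'a' x 1 => "a1"
  'c' x 1 => "c1"
  'b' x 1 => "b1"
  'a' x 2 => "a2"
  'c' x 3 => "c3"
Compressed: "c3b1a1c1b1a2c3"
Compressed length: 14

14


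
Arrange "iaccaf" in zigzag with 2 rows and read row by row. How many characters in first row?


Zigzag "iaccaf" into 2 rows:
Placing characters:
  'i' => row 0
  'a' => row 1
  'c' => row 0
  'c' => row 1
  'a' => row 0
  'f' => row 1
Rows:
  Row 0: "ica"
  Row 1: "acf"
First row length: 3

3


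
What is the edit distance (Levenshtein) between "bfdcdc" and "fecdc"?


Computing edit distance: "bfdcdc" -> "fecdc"
DP table:
           f    e    c    d    c
      0    1    2    3    4    5
  b   1    1    2    3    4    5
  f   2    1    2    3    4    5
  d   3    2    2    3    3    4
  c   4    3    3    2    3    3
  d   5    4    4    3    2    3
  c   6    5    5    4    3    2
Edit distance = dp[6][5] = 2

2


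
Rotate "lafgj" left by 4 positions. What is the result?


Input: "lafgj", rotate left by 4
First 4 characters: "lafg"
Remaining characters: "j"
Concatenate remaining + first: "j" + "lafg" = "jlafg"

jlafg


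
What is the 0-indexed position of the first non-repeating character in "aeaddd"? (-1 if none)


Input: aeaddd
Character frequencies:
  'a': 2
  'd': 3
  'e': 1
Scanning left to right for freq == 1:
  Position 0 ('a'): freq=2, skip
  Position 1 ('e'): unique! => answer = 1

1


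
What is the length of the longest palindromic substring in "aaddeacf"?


Input: "aaddeacf"
Checking substrings for palindromes:
  [0:2] "aa" (len 2) => palindrome
  [2:4] "dd" (len 2) => palindrome
Longest palindromic substring: "aa" with length 2

2


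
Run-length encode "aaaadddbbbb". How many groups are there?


Input: aaaadddbbbb
Scanning for consecutive runs:
  Group 1: 'a' x 4 (positions 0-3)
  Group 2: 'd' x 3 (positions 4-6)
  Group 3: 'b' x 4 (positions 7-10)
Total groups: 3

3


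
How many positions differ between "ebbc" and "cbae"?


Comparing "ebbc" and "cbae" position by position:
  Position 0: 'e' vs 'c' => DIFFER
  Position 1: 'b' vs 'b' => same
  Position 2: 'b' vs 'a' => DIFFER
  Position 3: 'c' vs 'e' => DIFFER
Positions that differ: 3

3


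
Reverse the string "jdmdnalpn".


Input: jdmdnalpn
Reading characters right to left:
  Position 8: 'n'
  Position 7: 'p'
  Position 6: 'l'
  Position 5: 'a'
  Position 4: 'n'
  Position 3: 'd'
  Position 2: 'm'
  Position 1: 'd'
  Position 0: 'j'
Reversed: nplandmdj

nplandmdj


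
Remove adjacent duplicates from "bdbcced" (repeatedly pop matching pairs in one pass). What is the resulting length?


Input: bdbcced
Stack-based adjacent duplicate removal:
  Read 'b': push. Stack: b
  Read 'd': push. Stack: bd
  Read 'b': push. Stack: bdb
  Read 'c': push. Stack: bdbc
  Read 'c': matches stack top 'c' => pop. Stack: bdb
  Read 'e': push. Stack: bdbe
  Read 'd': push. Stack: bdbed
Final stack: "bdbed" (length 5)

5


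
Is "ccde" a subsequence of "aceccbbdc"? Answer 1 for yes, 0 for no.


Check if "ccde" is a subsequence of "aceccbbdc"
Greedy scan:
  Position 0 ('a'): no match needed
  Position 1 ('c'): matches sub[0] = 'c'
  Position 2 ('e'): no match needed
  Position 3 ('c'): matches sub[1] = 'c'
  Position 4 ('c'): no match needed
  Position 5 ('b'): no match needed
  Position 6 ('b'): no match needed
  Position 7 ('d'): matches sub[2] = 'd'
  Position 8 ('c'): no match needed
Only matched 3/4 characters => not a subsequence

0


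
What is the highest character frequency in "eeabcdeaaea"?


Input: eeabcdeaaea
Character counts:
  'a': 4
  'b': 1
  'c': 1
  'd': 1
  'e': 4
Maximum frequency: 4

4


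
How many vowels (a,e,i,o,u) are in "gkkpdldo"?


Input: gkkpdldo
Checking each character:
  'g' at position 0: consonant
  'k' at position 1: consonant
  'k' at position 2: consonant
  'p' at position 3: consonant
  'd' at position 4: consonant
  'l' at position 5: consonant
  'd' at position 6: consonant
  'o' at position 7: vowel (running total: 1)
Total vowels: 1

1


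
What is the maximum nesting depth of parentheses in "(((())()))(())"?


Input: "(((())()))(())"
Tracking depth:
  Position 0 '(': depth becomes 1
  Position 1 '(': depth becomes 2
  Position 2 '(': depth becomes 3
  Position 3 '(': depth becomes 4
  Position 4 ')': depth becomes 3
  Position 5 ')': depth becomes 2
  Position 6 '(': depth becomes 3
  Position 7 ')': depth becomes 2
  Position 8 ')': depth becomes 1
  Position 9 ')': depth becomes 0
  Position 10 '(': depth becomes 1
  Position 11 '(': depth becomes 2
  Position 12 ')': depth becomes 1
  Position 13 ')': depth becomes 0
Maximum depth reached: 4

4


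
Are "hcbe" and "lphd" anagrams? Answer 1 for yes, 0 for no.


Strings: "hcbe", "lphd"
Sorted first:  bceh
Sorted second: dhlp
Differ at position 0: 'b' vs 'd' => not anagrams

0


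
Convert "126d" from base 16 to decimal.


Input: "126d" in base 16
Positional expansion:
  Digit '1' (value 1) x 16^3 = 4096
  Digit '2' (value 2) x 16^2 = 512
  Digit '6' (value 6) x 16^1 = 96
  Digit 'd' (value 13) x 16^0 = 13
Sum = 4717

4717


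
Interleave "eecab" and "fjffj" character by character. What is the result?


Interleaving "eecab" and "fjffj":
  Position 0: 'e' from first, 'f' from second => "ef"
  Position 1: 'e' from first, 'j' from second => "ej"
  Position 2: 'c' from first, 'f' from second => "cf"
  Position 3: 'a' from first, 'f' from second => "af"
  Position 4: 'b' from first, 'j' from second => "bj"
Result: efejcfafbj

efejcfafbj


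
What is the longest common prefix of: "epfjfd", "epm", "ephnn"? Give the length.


Words: epfjfd, epm, ephnn
  Position 0: all 'e' => match
  Position 1: all 'p' => match
  Position 2: ('f', 'm', 'h') => mismatch, stop
LCP = "ep" (length 2)

2


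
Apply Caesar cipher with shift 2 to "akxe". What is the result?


Caesar cipher: shift "akxe" by 2
  'a' (pos 0) + 2 = pos 2 = 'c'
  'k' (pos 10) + 2 = pos 12 = 'm'
  'x' (pos 23) + 2 = pos 25 = 'z'
  'e' (pos 4) + 2 = pos 6 = 'g'
Result: cmzg

cmzg


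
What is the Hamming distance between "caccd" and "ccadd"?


Comparing "caccd" and "ccadd" position by position:
  Position 0: 'c' vs 'c' => same
  Position 1: 'a' vs 'c' => differ
  Position 2: 'c' vs 'a' => differ
  Position 3: 'c' vs 'd' => differ
  Position 4: 'd' vs 'd' => same
Total differences (Hamming distance): 3

3


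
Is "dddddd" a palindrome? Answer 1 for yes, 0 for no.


Input: dddddd
Reversed: dddddd
  Compare pos 0 ('d') with pos 5 ('d'): match
  Compare pos 1 ('d') with pos 4 ('d'): match
  Compare pos 2 ('d') with pos 3 ('d'): match
Result: palindrome

1


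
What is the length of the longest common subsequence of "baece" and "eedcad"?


LCS of "baece" and "eedcad"
DP table:
           e    e    d    c    a    d
      0    0    0    0    0    0    0
  b   0    0    0    0    0    0    0
  a   0    0    0    0    0    1    1
  e   0    1    1    1    1    1    1
  c   0    1    1    1    2    2    2
  e   0    1    2    2    2    2    2
LCS length = dp[5][6] = 2

2
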